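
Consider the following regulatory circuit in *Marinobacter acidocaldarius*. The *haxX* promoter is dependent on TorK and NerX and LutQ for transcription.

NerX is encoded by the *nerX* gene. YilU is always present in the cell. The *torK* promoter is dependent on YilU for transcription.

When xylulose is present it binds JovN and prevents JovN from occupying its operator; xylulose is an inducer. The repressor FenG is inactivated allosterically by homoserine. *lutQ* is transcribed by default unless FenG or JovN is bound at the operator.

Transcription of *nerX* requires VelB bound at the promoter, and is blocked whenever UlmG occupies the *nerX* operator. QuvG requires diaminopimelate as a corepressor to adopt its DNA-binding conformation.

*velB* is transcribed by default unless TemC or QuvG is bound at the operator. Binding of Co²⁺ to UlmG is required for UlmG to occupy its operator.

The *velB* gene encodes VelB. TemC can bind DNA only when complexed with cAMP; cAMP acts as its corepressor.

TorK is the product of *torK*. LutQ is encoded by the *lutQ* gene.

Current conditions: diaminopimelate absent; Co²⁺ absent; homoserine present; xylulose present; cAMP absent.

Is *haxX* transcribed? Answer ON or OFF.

YilU is produced constitutively and is active.
No repressor is bound and YilU is active, so *torK* is transcribed.
So TorK is produced and active.
Co²⁺ is absent, so UlmG is inactive.
cAMP is absent, so TemC is inactive.
Diaminopimelate is absent, so QuvG is inactive.
With no repressor bound, *velB* is transcribed.
So VelB is produced and active.
No repressor is bound and VelB is active, so *nerX* is transcribed.
So NerX is produced and active.
Homoserine is present, so FenG is inactive.
Xylulose is present, so JovN is inactive.
With no repressor bound, *lutQ* is transcribed.
So LutQ is produced and active.
No repressor is bound and TorK and NerX and LutQ are active, so *haxX* is transcribed.

ON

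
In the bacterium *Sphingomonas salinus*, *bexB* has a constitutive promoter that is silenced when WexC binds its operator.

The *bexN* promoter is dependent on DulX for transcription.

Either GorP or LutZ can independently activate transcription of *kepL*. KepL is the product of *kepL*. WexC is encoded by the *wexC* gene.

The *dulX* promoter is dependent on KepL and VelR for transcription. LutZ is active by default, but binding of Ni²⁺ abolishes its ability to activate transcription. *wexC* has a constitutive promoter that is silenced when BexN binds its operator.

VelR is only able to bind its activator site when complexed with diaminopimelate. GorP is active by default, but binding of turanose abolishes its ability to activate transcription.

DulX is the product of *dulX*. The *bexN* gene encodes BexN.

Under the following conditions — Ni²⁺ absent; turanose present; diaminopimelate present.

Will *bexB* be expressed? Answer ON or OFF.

ON

Turanose is present, so GorP is inactive.
Ni²⁺ is absent, so LutZ is active.
Activator LutZ is present, so *kepL* is transcribed.
So KepL is produced and active.
Diaminopimelate is present, so VelR is active.
No repressor is bound and KepL and VelR are active, so *dulX* is transcribed.
So DulX is produced and active.
No repressor is bound and DulX is active, so *bexN* is transcribed.
So BexN is produced and active.
With repressor BexN bound, *wexC* is not transcribed.
So WexC is not produced.
With no repressor bound, *bexB* is transcribed.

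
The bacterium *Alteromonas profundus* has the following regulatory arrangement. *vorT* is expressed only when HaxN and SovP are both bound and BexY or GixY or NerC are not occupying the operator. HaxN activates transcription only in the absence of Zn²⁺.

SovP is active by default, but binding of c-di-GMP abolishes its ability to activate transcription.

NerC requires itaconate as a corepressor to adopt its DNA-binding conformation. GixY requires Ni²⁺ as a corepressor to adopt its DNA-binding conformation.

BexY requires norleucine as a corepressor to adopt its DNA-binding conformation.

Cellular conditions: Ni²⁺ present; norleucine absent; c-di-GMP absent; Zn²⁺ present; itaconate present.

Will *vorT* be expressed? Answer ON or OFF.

OFF

Norleucine is absent, so BexY is inactive.
Zn²⁺ is present, so HaxN is inactive.
Ni²⁺ is present, so GixY is active.
Itaconate is present, so NerC is active.
c-di-GMP is absent, so SovP is active.
With repressor GixY bound, *vorT* is not transcribed.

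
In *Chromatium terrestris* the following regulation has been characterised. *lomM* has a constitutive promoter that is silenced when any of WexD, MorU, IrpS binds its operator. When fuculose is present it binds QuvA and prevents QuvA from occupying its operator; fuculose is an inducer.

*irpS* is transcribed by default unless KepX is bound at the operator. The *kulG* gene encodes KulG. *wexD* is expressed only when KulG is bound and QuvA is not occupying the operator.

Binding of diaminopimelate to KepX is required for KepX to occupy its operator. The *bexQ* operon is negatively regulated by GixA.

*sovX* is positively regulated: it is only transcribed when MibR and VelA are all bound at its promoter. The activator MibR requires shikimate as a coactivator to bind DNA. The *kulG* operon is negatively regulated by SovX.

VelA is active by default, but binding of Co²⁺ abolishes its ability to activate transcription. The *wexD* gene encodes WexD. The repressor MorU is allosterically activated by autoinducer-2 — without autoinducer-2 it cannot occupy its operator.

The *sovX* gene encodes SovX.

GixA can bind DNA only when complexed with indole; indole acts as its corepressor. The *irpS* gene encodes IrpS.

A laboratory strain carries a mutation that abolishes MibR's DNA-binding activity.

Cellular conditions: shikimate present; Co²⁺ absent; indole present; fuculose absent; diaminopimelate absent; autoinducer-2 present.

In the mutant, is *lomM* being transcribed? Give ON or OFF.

Fuculose is absent, so QuvA is active.
MibR is non-functional in this strain, so it has no effect.
Co²⁺ is absent, so VelA is active.
Required activator MibR is absent, so *sovX* is not transcribed.
So SovX is not produced.
With no repressor bound, *kulG* is transcribed.
So KulG is produced and active.
With repressor QuvA bound, *wexD* is not transcribed.
So WexD is not produced.
Autoinducer-2 is present, so MorU is active.
Diaminopimelate is absent, so KepX is inactive.
With no repressor bound, *irpS* is transcribed.
So IrpS is produced and active.
With repressor MorU bound, *lomM* is not transcribed.

OFF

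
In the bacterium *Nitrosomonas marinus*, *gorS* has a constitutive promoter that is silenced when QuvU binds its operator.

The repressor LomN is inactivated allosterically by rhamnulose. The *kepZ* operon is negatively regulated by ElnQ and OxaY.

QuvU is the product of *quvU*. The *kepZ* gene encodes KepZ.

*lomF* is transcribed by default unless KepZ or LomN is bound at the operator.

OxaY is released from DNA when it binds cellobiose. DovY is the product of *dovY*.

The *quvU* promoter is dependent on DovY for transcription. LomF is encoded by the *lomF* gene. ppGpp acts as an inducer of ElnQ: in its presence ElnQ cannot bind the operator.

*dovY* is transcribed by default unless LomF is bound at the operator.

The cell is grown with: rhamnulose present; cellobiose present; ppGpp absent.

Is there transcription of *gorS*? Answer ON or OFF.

ppGpp is absent, so ElnQ is active.
Cellobiose is present, so OxaY is inactive.
With repressor ElnQ bound, *kepZ* is not transcribed.
So KepZ is not produced.
Rhamnulose is present, so LomN is inactive.
With no repressor bound, *lomF* is transcribed.
So LomF is produced and active.
With repressor LomF bound, *dovY* is not transcribed.
So DovY is not produced.
Required activator DovY is absent, so *quvU* is not transcribed.
So QuvU is not produced.
With no repressor bound, *gorS* is transcribed.

ON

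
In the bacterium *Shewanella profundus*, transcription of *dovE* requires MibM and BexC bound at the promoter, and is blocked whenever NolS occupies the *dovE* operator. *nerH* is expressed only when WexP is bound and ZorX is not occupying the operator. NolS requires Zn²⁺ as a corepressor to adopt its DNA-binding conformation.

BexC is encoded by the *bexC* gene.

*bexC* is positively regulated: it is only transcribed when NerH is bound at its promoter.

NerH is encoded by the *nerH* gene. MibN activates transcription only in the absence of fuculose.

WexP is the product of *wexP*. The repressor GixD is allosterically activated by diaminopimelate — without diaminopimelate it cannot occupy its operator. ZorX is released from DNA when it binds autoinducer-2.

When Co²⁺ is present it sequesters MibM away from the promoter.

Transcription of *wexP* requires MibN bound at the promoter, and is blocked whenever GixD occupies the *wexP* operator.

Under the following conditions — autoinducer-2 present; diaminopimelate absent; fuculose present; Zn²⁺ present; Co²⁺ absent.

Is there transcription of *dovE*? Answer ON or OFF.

OFF

Co²⁺ is absent, so MibM is active.
Fuculose is present, so MibN is inactive.
Diaminopimelate is absent, so GixD is inactive.
Required activator MibN is absent, so *wexP* is not transcribed.
So WexP is not produced.
Autoinducer-2 is present, so ZorX is inactive.
Required activator WexP is absent, so *nerH* is not transcribed.
So NerH is not produced.
Required activator NerH is absent, so *bexC* is not transcribed.
So BexC is not produced.
Zn²⁺ is present, so NolS is active.
With repressor NolS bound, *dovE* is not transcribed.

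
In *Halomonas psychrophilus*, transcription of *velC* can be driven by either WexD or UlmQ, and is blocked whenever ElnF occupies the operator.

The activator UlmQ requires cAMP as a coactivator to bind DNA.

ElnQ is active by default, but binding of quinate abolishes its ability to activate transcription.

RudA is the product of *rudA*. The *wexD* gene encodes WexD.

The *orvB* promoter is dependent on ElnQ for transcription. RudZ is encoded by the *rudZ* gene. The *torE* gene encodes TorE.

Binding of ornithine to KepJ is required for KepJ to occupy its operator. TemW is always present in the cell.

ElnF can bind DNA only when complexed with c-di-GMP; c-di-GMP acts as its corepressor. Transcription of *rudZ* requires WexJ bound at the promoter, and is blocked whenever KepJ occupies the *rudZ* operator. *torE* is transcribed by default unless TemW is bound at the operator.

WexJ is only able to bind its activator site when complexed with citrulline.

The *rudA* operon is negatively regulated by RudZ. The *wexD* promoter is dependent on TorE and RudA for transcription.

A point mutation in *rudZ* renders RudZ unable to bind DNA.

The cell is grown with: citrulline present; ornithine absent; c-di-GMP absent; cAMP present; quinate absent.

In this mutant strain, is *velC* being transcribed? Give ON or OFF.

c-di-GMP is absent, so ElnF is inactive.
TemW is produced constitutively and is active.
With repressor TemW bound, *torE* is not transcribed.
So TorE is not produced.
RudZ is non-functional in this strain, so it has no effect.
With no repressor bound, *rudA* is transcribed.
So RudA is produced and active.
Required activator TorE is absent, so *wexD* is not transcribed.
So WexD is not produced.
cAMP is present, so UlmQ is active.
Activator UlmQ is present, so *velC* is transcribed.

ON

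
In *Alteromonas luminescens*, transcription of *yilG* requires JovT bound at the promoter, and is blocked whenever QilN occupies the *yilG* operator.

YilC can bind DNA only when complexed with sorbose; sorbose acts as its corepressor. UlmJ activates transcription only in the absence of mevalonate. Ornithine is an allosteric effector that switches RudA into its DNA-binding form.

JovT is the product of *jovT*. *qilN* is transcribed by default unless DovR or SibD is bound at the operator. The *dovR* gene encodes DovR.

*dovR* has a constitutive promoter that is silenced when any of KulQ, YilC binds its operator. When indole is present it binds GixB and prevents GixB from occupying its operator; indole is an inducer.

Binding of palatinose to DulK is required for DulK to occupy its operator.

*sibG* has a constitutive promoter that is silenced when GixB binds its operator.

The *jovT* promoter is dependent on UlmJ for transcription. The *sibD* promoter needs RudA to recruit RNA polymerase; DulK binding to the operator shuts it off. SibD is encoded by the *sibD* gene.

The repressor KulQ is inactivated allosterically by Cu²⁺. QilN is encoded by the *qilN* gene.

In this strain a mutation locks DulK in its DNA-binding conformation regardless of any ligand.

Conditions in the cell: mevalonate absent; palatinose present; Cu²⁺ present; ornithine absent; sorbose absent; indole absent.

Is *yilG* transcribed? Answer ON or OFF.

Mevalonate is absent, so UlmJ is active.
No repressor is bound and UlmJ is active, so *jovT* is transcribed.
So JovT is produced and active.
Cu²⁺ is present, so KulQ is inactive.
Sorbose is absent, so YilC is inactive.
With no repressor bound, *dovR* is transcribed.
So DovR is produced and active.
Ornithine is absent, so RudA is inactive.
DulK is constitutively active in this strain.
With repressor DulK bound, *sibD* is not transcribed.
So SibD is not produced.
With repressor DovR bound, *qilN* is not transcribed.
So QilN is not produced.
No repressor is bound and JovT is active, so *yilG* is transcribed.

ON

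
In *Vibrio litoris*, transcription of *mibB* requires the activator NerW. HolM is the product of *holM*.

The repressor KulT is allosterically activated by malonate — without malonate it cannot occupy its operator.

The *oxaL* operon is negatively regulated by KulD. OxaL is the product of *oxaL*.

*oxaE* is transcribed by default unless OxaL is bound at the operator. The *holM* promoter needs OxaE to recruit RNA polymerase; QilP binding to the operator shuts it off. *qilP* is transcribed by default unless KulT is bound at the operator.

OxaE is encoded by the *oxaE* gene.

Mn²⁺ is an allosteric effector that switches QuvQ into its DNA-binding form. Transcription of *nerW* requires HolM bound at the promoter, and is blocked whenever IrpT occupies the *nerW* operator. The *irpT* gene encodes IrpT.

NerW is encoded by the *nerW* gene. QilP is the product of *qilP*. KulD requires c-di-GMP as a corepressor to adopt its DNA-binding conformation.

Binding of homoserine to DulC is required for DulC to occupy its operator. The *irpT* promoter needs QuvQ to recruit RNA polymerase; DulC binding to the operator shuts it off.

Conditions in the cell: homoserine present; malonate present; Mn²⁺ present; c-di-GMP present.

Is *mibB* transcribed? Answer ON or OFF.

ON

c-di-GMP is present, so KulD is active.
With repressor KulD bound, *oxaL* is not transcribed.
So OxaL is not produced.
With no repressor bound, *oxaE* is transcribed.
So OxaE is produced and active.
Malonate is present, so KulT is active.
With repressor KulT bound, *qilP* is not transcribed.
So QilP is not produced.
No repressor is bound and OxaE is active, so *holM* is transcribed.
So HolM is produced and active.
Homoserine is present, so DulC is active.
Mn²⁺ is present, so QuvQ is active.
With repressor DulC bound, *irpT* is not transcribed.
So IrpT is not produced.
No repressor is bound and HolM is active, so *nerW* is transcribed.
So NerW is produced and active.
No repressor is bound and NerW is active, so *mibB* is transcribed.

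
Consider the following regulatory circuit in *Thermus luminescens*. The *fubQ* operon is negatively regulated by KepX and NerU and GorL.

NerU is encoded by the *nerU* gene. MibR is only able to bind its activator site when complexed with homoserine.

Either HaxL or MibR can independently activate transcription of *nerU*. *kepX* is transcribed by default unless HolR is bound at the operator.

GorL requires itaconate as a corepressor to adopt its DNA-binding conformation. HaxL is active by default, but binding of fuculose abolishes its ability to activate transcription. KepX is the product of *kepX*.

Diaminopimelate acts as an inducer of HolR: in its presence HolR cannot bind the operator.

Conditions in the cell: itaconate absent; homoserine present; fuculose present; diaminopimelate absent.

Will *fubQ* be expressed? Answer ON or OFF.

Diaminopimelate is absent, so HolR is active.
With repressor HolR bound, *kepX* is not transcribed.
So KepX is not produced.
Fuculose is present, so HaxL is inactive.
Homoserine is present, so MibR is active.
Activator MibR is present, so *nerU* is transcribed.
So NerU is produced and active.
Itaconate is absent, so GorL is inactive.
With repressor NerU bound, *fubQ* is not transcribed.

OFF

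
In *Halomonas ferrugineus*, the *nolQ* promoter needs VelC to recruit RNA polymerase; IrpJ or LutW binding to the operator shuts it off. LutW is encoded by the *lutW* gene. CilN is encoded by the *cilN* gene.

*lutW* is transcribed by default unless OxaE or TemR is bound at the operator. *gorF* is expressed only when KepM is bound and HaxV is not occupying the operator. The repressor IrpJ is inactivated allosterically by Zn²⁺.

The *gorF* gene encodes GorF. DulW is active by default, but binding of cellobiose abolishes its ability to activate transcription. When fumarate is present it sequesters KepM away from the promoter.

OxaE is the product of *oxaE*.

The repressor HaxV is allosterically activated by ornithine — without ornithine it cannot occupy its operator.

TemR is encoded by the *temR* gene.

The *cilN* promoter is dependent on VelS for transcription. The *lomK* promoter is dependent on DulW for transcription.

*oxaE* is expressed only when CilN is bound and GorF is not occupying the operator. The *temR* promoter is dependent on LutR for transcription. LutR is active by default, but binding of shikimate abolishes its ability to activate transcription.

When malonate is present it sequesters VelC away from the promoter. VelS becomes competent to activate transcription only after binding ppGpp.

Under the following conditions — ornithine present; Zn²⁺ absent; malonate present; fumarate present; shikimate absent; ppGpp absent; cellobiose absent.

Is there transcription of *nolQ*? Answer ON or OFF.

OFF

Zn²⁺ is absent, so IrpJ is active.
Malonate is present, so VelC is inactive.
Ornithine is present, so HaxV is active.
Fumarate is present, so KepM is inactive.
With repressor HaxV bound, *gorF* is not transcribed.
So GorF is not produced.
ppGpp is absent, so VelS is inactive.
Required activator VelS is absent, so *cilN* is not transcribed.
So CilN is not produced.
Required activator CilN is absent, so *oxaE* is not transcribed.
So OxaE is not produced.
Shikimate is absent, so LutR is active.
No repressor is bound and LutR is active, so *temR* is transcribed.
So TemR is produced and active.
With repressor TemR bound, *lutW* is not transcribed.
So LutW is not produced.
With repressor IrpJ bound, *nolQ* is not transcribed.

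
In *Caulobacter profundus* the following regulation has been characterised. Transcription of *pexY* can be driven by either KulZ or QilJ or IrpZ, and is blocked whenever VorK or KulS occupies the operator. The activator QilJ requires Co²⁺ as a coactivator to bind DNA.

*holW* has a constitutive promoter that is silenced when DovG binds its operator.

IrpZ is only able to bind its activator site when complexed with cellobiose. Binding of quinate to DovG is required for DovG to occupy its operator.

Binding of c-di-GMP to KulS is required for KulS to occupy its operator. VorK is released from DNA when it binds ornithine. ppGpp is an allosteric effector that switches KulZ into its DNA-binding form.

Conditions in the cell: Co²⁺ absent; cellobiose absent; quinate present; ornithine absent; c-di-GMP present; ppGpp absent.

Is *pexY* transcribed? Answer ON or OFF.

OFF

Ornithine is absent, so VorK is active.
ppGpp is absent, so KulZ is inactive.
Co²⁺ is absent, so QilJ is inactive.
c-di-GMP is present, so KulS is active.
Cellobiose is absent, so IrpZ is inactive.
With repressor VorK bound, *pexY* is not transcribed.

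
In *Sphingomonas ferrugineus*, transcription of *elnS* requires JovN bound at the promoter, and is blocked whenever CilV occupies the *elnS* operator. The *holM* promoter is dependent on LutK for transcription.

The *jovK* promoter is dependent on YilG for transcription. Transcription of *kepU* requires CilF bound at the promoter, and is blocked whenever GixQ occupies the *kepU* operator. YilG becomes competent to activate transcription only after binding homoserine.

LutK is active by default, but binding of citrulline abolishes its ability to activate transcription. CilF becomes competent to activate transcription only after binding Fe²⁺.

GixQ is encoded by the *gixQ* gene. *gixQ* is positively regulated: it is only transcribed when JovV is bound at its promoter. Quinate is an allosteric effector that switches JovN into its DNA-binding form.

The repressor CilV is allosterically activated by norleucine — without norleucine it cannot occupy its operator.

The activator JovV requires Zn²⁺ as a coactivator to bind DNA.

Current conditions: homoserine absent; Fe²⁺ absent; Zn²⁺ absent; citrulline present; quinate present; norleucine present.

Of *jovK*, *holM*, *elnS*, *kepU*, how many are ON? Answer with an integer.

Homoserine is absent, so YilG is inactive.
Required activator YilG is absent, so *jovK* is not transcribed.
→ *jovK* is OFF.
Citrulline is present, so LutK is inactive.
Required activator LutK is absent, so *holM* is not transcribed.
→ *holM* is OFF.
Quinate is present, so JovN is active.
Norleucine is present, so CilV is active.
With repressor CilV bound, *elnS* is not transcribed.
→ *elnS* is OFF.
Fe²⁺ is absent, so CilF is inactive.
Zn²⁺ is absent, so JovV is inactive.
Required activator JovV is absent, so *gixQ* is not transcribed.
So GixQ is not produced.
Required activator CilF is absent, so *kepU* is not transcribed.
→ *kepU* is OFF.
0 of the 4 genes are transcribed.

0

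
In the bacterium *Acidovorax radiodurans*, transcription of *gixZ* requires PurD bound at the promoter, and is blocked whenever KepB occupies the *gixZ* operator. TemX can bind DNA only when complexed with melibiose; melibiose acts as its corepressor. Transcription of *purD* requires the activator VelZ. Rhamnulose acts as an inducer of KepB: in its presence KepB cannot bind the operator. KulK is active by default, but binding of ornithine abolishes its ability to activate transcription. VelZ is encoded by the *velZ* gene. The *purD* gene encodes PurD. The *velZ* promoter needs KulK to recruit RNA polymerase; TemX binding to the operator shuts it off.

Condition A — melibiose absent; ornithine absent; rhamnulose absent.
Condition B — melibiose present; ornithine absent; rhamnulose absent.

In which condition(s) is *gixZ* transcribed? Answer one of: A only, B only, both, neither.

Condition A:
Melibiose is absent, so TemX is inactive.
Ornithine is absent, so KulK is active.
No repressor is bound and KulK is active, so *velZ* is transcribed.
So VelZ is produced and active.
No repressor is bound and VelZ is active, so *purD* is transcribed.
So PurD is produced and active.
Rhamnulose is absent, so KepB is active.
With repressor KepB bound, *gixZ* is not transcribed.
→ *gixZ* is OFF in A.
Condition B:
Melibiose is present, so TemX is active.
Ornithine is absent, so KulK is active.
With repressor TemX bound, *velZ* is not transcribed.
So VelZ is not produced.
Required activator VelZ is absent, so *purD* is not transcribed.
So PurD is not produced.
Rhamnulose is absent, so KepB is active.
With repressor KepB bound, *gixZ* is not transcribed.
→ *gixZ* is OFF in B.

neither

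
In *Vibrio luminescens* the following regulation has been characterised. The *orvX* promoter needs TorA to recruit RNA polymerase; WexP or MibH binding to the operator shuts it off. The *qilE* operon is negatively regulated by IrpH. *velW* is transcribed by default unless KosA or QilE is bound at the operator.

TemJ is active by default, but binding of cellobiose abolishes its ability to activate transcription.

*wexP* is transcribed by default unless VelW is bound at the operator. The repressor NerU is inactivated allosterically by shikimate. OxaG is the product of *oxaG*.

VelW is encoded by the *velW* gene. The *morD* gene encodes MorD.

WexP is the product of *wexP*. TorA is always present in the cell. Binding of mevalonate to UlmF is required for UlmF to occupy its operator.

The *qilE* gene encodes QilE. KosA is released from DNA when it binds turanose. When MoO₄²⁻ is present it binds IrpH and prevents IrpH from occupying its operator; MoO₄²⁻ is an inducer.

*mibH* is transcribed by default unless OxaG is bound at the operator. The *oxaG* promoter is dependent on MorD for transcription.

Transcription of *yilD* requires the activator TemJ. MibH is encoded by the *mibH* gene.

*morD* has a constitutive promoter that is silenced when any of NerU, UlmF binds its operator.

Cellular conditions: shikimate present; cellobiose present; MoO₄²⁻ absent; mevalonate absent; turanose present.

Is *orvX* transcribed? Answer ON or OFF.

TorA is produced constitutively and is active.
Turanose is present, so KosA is inactive.
MoO₄²⁻ is absent, so IrpH is active.
With repressor IrpH bound, *qilE* is not transcribed.
So QilE is not produced.
With no repressor bound, *velW* is transcribed.
So VelW is produced and active.
With repressor VelW bound, *wexP* is not transcribed.
So WexP is not produced.
Shikimate is present, so NerU is inactive.
Mevalonate is absent, so UlmF is inactive.
With no repressor bound, *morD* is transcribed.
So MorD is produced and active.
No repressor is bound and MorD is active, so *oxaG* is transcribed.
So OxaG is produced and active.
With repressor OxaG bound, *mibH* is not transcribed.
So MibH is not produced.
No repressor is bound and TorA is active, so *orvX* is transcribed.

ON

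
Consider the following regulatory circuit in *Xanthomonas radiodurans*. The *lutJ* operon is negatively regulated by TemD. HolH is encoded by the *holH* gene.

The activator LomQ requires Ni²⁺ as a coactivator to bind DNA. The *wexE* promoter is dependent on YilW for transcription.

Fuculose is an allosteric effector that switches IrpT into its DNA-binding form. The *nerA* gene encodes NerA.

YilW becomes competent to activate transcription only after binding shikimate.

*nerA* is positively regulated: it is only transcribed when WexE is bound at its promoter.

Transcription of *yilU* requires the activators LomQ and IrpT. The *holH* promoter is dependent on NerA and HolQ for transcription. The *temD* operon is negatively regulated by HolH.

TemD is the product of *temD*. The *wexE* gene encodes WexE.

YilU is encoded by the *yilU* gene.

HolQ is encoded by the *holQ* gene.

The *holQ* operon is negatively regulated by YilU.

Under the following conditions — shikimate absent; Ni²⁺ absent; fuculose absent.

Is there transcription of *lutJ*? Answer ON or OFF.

Shikimate is absent, so YilW is inactive.
Required activator YilW is absent, so *wexE* is not transcribed.
So WexE is not produced.
Required activator WexE is absent, so *nerA* is not transcribed.
So NerA is not produced.
Ni²⁺ is absent, so LomQ is inactive.
Fuculose is absent, so IrpT is inactive.
Required activator LomQ is absent, so *yilU* is not transcribed.
So YilU is not produced.
With no repressor bound, *holQ* is transcribed.
So HolQ is produced and active.
Required activator NerA is absent, so *holH* is not transcribed.
So HolH is not produced.
With no repressor bound, *temD* is transcribed.
So TemD is produced and active.
With repressor TemD bound, *lutJ* is not transcribed.

OFF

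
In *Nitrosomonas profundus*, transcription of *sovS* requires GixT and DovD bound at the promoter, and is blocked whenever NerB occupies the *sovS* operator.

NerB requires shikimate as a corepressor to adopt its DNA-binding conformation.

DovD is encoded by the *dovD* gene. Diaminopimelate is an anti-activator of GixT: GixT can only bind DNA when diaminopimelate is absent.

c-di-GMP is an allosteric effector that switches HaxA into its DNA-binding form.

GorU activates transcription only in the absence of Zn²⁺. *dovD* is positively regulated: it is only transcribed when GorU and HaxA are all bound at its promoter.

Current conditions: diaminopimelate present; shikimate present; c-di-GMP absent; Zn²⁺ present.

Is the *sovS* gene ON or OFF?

OFF

Diaminopimelate is present, so GixT is inactive.
Shikimate is present, so NerB is active.
Zn²⁺ is present, so GorU is inactive.
c-di-GMP is absent, so HaxA is inactive.
Required activator GorU is absent, so *dovD* is not transcribed.
So DovD is not produced.
With repressor NerB bound, *sovS* is not transcribed.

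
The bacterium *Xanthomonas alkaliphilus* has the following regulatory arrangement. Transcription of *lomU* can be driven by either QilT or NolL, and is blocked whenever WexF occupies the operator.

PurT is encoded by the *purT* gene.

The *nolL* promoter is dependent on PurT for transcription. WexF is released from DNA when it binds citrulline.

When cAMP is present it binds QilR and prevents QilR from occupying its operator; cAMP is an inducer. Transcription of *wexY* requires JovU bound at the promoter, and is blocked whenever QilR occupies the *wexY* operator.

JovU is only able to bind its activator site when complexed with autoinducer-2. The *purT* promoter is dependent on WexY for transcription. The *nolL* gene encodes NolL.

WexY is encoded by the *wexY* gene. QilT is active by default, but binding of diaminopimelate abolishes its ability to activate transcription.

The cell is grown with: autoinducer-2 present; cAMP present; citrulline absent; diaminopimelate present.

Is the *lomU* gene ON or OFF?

Citrulline is absent, so WexF is active.
Diaminopimelate is present, so QilT is inactive.
cAMP is present, so QilR is inactive.
Autoinducer-2 is present, so JovU is active.
No repressor is bound and JovU is active, so *wexY* is transcribed.
So WexY is produced and active.
No repressor is bound and WexY is active, so *purT* is transcribed.
So PurT is produced and active.
No repressor is bound and PurT is active, so *nolL* is transcribed.
So NolL is produced and active.
With repressor WexF bound, *lomU* is not transcribed.

OFF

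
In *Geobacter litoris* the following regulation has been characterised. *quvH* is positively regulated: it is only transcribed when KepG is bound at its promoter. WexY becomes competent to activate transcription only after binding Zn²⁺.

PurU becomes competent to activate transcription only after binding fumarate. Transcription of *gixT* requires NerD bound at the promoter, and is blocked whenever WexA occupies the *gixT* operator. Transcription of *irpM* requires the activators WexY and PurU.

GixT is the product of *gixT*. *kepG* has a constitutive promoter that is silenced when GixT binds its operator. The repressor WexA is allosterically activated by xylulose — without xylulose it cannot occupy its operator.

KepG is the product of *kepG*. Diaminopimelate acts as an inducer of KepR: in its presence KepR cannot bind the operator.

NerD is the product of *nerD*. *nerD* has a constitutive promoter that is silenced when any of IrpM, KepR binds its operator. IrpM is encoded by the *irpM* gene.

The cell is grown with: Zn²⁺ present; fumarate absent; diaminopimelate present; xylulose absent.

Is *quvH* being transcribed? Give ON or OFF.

OFF

Zn²⁺ is present, so WexY is active.
Fumarate is absent, so PurU is inactive.
Required activator PurU is absent, so *irpM* is not transcribed.
So IrpM is not produced.
Diaminopimelate is present, so KepR is inactive.
With no repressor bound, *nerD* is transcribed.
So NerD is produced and active.
Xylulose is absent, so WexA is inactive.
No repressor is bound and NerD is active, so *gixT* is transcribed.
So GixT is produced and active.
With repressor GixT bound, *kepG* is not transcribed.
So KepG is not produced.
Required activator KepG is absent, so *quvH* is not transcribed.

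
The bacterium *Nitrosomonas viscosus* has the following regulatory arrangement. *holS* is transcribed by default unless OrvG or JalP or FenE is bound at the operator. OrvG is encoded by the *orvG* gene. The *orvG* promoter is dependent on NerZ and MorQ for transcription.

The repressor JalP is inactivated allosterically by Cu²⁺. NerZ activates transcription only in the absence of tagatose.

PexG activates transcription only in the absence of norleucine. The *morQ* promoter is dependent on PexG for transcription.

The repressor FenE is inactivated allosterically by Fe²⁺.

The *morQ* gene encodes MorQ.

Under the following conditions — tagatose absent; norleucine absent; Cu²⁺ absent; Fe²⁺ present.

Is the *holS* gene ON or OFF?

Tagatose is absent, so NerZ is active.
Norleucine is absent, so PexG is active.
No repressor is bound and PexG is active, so *morQ* is transcribed.
So MorQ is produced and active.
No repressor is bound and NerZ and MorQ are active, so *orvG* is transcribed.
So OrvG is produced and active.
Cu²⁺ is absent, so JalP is active.
Fe²⁺ is present, so FenE is inactive.
With repressor OrvG bound, *holS* is not transcribed.

OFF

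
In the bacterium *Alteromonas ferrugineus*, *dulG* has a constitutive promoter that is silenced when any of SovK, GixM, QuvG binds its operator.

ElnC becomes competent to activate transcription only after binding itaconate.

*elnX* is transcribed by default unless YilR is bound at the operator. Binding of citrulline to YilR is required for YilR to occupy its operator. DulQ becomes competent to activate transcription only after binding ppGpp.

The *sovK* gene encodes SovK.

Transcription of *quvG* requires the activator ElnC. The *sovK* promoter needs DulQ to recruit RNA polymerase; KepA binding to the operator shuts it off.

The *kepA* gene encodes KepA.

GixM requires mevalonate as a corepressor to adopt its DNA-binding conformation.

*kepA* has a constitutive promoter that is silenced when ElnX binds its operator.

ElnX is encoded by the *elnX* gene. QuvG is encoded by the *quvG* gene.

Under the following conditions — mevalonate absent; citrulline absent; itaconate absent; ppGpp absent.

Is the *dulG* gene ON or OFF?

ON

Citrulline is absent, so YilR is inactive.
With no repressor bound, *elnX* is transcribed.
So ElnX is produced and active.
With repressor ElnX bound, *kepA* is not transcribed.
So KepA is not produced.
ppGpp is absent, so DulQ is inactive.
Required activator DulQ is absent, so *sovK* is not transcribed.
So SovK is not produced.
Mevalonate is absent, so GixM is inactive.
Itaconate is absent, so ElnC is inactive.
Required activator ElnC is absent, so *quvG* is not transcribed.
So QuvG is not produced.
With no repressor bound, *dulG* is transcribed.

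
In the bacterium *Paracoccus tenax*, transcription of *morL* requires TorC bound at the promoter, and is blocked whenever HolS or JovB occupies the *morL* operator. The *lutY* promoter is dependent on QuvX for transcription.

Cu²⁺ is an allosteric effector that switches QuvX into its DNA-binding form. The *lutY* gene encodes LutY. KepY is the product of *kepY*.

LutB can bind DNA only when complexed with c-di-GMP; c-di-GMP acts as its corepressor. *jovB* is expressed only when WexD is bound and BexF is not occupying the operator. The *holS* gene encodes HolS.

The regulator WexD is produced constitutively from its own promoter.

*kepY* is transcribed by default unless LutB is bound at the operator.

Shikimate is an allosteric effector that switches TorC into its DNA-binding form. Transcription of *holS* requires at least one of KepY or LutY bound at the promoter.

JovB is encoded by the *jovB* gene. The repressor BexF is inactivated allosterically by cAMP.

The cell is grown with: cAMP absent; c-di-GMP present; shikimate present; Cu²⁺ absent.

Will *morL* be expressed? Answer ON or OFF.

c-di-GMP is present, so LutB is active.
With repressor LutB bound, *kepY* is not transcribed.
So KepY is not produced.
Cu²⁺ is absent, so QuvX is inactive.
Required activator QuvX is absent, so *lutY* is not transcribed.
So LutY is not produced.
No activator is available at the *holS* promoter, so *holS* is not transcribed.
So HolS is not produced.
WexD is produced constitutively and is active.
cAMP is absent, so BexF is active.
With repressor BexF bound, *jovB* is not transcribed.
So JovB is not produced.
Shikimate is present, so TorC is active.
No repressor is bound and TorC is active, so *morL* is transcribed.

ON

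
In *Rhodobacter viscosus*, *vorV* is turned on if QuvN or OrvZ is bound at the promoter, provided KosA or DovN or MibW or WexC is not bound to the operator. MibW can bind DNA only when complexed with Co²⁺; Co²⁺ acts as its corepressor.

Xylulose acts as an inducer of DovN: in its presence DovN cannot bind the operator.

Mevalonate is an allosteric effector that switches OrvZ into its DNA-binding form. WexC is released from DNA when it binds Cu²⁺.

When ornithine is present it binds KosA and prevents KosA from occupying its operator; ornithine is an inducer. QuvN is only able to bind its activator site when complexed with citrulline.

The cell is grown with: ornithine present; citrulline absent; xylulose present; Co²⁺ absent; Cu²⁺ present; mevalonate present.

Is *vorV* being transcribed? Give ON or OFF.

ON

Citrulline is absent, so QuvN is inactive.
Ornithine is present, so KosA is inactive.
Xylulose is present, so DovN is inactive.
Co²⁺ is absent, so MibW is inactive.
Mevalonate is present, so OrvZ is active.
Cu²⁺ is present, so WexC is inactive.
Activator OrvZ is present, so *vorV* is transcribed.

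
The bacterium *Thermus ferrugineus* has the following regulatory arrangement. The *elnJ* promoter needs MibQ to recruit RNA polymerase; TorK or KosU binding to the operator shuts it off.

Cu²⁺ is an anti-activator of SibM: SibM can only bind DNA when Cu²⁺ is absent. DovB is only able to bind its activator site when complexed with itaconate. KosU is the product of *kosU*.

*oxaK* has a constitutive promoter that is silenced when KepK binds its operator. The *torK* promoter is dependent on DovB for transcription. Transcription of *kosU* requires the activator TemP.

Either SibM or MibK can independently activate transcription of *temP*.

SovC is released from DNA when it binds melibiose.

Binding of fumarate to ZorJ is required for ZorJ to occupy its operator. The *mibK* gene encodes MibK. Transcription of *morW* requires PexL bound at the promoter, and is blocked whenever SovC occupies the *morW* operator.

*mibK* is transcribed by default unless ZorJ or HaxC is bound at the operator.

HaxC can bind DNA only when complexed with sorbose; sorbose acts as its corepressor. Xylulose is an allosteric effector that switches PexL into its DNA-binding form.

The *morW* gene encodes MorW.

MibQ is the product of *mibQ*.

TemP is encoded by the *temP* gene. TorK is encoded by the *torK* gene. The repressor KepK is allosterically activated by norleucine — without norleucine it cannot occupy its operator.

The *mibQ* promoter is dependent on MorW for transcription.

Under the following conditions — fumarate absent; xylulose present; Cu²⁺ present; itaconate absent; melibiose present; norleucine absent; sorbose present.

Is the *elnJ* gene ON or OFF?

Itaconate is absent, so DovB is inactive.
Required activator DovB is absent, so *torK* is not transcribed.
So TorK is not produced.
Melibiose is present, so SovC is inactive.
Xylulose is present, so PexL is active.
No repressor is bound and PexL is active, so *morW* is transcribed.
So MorW is produced and active.
No repressor is bound and MorW is active, so *mibQ* is transcribed.
So MibQ is produced and active.
Cu²⁺ is present, so SibM is inactive.
Fumarate is absent, so ZorJ is inactive.
Sorbose is present, so HaxC is active.
With repressor HaxC bound, *mibK* is not transcribed.
So MibK is not produced.
No activator is available at the *temP* promoter, so *temP* is not transcribed.
So TemP is not produced.
Required activator TemP is absent, so *kosU* is not transcribed.
So KosU is not produced.
No repressor is bound and MibQ is active, so *elnJ* is transcribed.

ON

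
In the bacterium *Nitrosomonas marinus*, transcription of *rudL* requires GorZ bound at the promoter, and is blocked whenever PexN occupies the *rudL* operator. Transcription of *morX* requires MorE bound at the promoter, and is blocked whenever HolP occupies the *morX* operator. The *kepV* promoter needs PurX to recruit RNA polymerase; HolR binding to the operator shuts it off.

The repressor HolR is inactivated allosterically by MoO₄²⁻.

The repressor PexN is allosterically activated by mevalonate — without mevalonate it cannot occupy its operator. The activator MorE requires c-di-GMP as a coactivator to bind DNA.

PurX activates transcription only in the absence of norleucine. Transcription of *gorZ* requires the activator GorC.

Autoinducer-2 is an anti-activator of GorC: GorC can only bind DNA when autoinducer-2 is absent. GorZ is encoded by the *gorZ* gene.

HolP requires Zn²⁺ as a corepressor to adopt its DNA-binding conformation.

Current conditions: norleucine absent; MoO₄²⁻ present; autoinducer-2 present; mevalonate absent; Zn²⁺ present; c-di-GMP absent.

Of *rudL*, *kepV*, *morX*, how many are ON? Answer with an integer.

1

Mevalonate is absent, so PexN is inactive.
Autoinducer-2 is present, so GorC is inactive.
Required activator GorC is absent, so *gorZ* is not transcribed.
So GorZ is not produced.
Required activator GorZ is absent, so *rudL* is not transcribed.
→ *rudL* is OFF.
MoO₄²⁻ is present, so HolR is inactive.
Norleucine is absent, so PurX is active.
No repressor is bound and PurX is active, so *kepV* is transcribed.
→ *kepV* is ON.
c-di-GMP is absent, so MorE is inactive.
Zn²⁺ is present, so HolP is active.
With repressor HolP bound, *morX* is not transcribed.
→ *morX* is OFF.
1 of the 3 genes is transcribed.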